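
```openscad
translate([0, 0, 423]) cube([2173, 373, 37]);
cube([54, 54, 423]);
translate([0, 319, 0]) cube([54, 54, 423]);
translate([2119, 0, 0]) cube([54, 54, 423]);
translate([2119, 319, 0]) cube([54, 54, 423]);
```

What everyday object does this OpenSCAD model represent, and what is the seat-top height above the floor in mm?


A bench. The seat-top height is 460 mm.

A long slab on four corner posts — a bench. The slab sits at z = 423 with thickness 37, so the top is 423 + 37 = 460 mm.


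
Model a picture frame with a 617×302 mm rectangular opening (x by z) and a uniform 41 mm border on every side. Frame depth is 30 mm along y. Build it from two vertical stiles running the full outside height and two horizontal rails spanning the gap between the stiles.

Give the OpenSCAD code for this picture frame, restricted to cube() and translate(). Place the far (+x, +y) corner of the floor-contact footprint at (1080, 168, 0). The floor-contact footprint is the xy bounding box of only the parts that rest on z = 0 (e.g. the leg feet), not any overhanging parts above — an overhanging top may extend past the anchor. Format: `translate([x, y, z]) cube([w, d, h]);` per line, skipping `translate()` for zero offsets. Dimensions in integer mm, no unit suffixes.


translate([381, 138, 0]) cube([41, 30, 384]);
translate([1039, 138, 0]) cube([41, 30, 384]);
translate([422, 138, 0]) cube([617, 30, 41]);
translate([422, 138, 343]) cube([617, 30, 41]);


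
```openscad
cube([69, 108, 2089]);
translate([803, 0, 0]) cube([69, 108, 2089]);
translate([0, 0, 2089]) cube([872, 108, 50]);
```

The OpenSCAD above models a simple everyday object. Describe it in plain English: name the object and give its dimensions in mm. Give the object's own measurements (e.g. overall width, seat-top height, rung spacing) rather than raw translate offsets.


A door frame. The clear opening is 734 mm wide and 2089 mm high. Two 69 mm wide jambs, 108 mm deep, stand either side of the opening from the floor to the top of the opening. A 50 mm thick head sits across the top of both jambs, spanning the full outside width of the frame.


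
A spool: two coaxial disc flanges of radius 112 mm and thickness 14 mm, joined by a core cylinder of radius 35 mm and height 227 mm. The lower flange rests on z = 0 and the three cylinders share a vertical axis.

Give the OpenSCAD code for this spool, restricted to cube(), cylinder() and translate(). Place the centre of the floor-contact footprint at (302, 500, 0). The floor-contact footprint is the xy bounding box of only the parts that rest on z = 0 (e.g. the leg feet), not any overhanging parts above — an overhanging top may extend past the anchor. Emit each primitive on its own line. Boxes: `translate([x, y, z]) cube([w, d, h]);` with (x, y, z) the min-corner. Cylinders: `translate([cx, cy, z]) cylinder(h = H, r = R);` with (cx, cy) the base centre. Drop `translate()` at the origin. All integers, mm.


translate([302, 500, 0]) cylinder(h = 14, r = 112);
translate([302, 500, 14]) cylinder(h = 227, r = 35);
translate([302, 500, 241]) cylinder(h = 14, r = 112);


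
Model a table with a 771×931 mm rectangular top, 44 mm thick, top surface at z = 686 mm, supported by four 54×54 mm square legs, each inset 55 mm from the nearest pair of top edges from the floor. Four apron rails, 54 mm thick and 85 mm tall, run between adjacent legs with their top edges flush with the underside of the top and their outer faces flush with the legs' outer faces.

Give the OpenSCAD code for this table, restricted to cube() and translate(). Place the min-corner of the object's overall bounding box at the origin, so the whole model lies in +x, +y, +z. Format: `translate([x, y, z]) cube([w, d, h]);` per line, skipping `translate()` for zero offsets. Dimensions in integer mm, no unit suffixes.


translate([0, 0, 642]) cube([771, 931, 44]);
translate([55, 55, 0]) cube([54, 54, 642]);
translate([662, 55, 0]) cube([54, 54, 642]);
translate([55, 822, 0]) cube([54, 54, 642]);
translate([662, 822, 0]) cube([54, 54, 642]);
translate([109, 55, 557]) cube([553, 54, 85]);
translate([109, 822, 557]) cube([553, 54, 85]);
translate([55, 109, 557]) cube([54, 713, 85]);
translate([662, 109, 557]) cube([54, 713, 85]);


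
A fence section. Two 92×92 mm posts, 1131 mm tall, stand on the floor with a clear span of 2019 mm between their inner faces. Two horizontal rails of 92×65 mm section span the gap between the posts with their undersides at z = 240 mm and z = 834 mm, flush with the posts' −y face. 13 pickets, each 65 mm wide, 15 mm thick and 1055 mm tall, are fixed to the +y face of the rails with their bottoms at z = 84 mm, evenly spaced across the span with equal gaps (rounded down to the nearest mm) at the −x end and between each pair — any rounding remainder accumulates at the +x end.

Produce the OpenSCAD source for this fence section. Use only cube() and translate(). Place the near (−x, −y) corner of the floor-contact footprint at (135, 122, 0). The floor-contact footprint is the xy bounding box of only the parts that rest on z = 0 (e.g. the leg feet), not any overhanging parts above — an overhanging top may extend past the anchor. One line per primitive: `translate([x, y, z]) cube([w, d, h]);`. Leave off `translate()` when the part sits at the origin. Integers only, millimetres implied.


translate([135, 122, 0]) cube([92, 92, 1131]);
translate([2246, 122, 0]) cube([92, 92, 1131]);
translate([227, 122, 240]) cube([2019, 92, 65]);
translate([227, 122, 834]) cube([2019, 92, 65]);
translate([310, 214, 84]) cube([65, 15, 1055]);
translate([458, 214, 84]) cube([65, 15, 1055]);
translate([606, 214, 84]) cube([65, 15, 1055]);
translate([754, 214, 84]) cube([65, 15, 1055]);
translate([902, 214, 84]) cube([65, 15, 1055]);
translate([1050, 214, 84]) cube([65, 15, 1055]);
translate([1198, 214, 84]) cube([65, 15, 1055]);
translate([1346, 214, 84]) cube([65, 15, 1055]);
translate([1494, 214, 84]) cube([65, 15, 1055]);
translate([1642, 214, 84]) cube([65, 15, 1055]);
translate([1790, 214, 84]) cube([65, 15, 1055]);
translate([1938, 214, 84]) cube([65, 15, 1055]);
translate([2086, 214, 84]) cube([65, 15, 1055]);


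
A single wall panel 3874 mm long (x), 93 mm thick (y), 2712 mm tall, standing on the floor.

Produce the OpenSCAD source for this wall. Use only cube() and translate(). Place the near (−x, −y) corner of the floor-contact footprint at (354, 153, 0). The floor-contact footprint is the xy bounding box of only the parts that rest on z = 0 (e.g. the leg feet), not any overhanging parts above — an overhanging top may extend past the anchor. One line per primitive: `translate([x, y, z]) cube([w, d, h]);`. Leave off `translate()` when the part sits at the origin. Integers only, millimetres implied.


translate([354, 153, 0]) cube([3874, 93, 2712]);


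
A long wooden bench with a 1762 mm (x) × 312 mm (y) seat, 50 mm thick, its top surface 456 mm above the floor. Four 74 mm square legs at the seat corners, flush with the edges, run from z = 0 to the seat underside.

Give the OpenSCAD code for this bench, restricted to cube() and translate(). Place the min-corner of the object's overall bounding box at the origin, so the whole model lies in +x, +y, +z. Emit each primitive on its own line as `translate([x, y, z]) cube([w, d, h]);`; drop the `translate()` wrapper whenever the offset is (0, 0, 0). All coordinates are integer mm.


translate([0, 0, 406]) cube([1762, 312, 50]);
cube([74, 74, 406]);
translate([0, 238, 0]) cube([74, 74, 406]);
translate([1688, 0, 0]) cube([74, 74, 406]);
translate([1688, 238, 0]) cube([74, 74, 406]);


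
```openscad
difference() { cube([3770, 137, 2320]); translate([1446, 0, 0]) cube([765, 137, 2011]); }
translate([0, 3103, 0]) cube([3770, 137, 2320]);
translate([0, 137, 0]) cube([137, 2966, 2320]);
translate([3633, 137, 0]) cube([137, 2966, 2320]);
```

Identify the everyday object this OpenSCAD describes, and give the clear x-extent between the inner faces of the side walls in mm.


A single room. The interior width is 3496 mm.

Four walls enclosing a rectangle with a door in the front wall — a room. Outside width 3770 minus two 137 mm walls gives 3496 mm.


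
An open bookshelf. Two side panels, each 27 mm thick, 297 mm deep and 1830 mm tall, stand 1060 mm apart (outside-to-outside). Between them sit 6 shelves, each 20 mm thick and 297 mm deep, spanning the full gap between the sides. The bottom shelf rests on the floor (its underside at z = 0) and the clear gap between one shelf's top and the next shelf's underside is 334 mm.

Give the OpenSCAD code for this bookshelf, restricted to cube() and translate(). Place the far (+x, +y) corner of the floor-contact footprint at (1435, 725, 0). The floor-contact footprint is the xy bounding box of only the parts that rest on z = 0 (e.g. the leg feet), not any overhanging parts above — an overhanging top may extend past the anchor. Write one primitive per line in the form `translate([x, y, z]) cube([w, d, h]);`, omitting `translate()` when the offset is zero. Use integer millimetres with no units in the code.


translate([375, 428, 0]) cube([27, 297, 1830]);
translate([1408, 428, 0]) cube([27, 297, 1830]);
translate([402, 428, 0]) cube([1006, 297, 20]);
translate([402, 428, 354]) cube([1006, 297, 20]);
translate([402, 428, 708]) cube([1006, 297, 20]);
translate([402, 428, 1062]) cube([1006, 297, 20]);
translate([402, 428, 1416]) cube([1006, 297, 20]);
translate([402, 428, 1770]) cube([1006, 297, 20]);


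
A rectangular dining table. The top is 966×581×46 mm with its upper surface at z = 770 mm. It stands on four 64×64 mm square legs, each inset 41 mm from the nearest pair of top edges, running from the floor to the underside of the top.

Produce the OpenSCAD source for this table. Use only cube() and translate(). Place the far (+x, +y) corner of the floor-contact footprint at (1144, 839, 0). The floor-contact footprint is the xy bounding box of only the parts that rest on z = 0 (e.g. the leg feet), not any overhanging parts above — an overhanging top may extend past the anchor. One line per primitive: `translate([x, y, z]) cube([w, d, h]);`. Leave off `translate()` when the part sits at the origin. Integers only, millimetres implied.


translate([219, 299, 724]) cube([966, 581, 46]);
translate([260, 340, 0]) cube([64, 64, 724]);
translate([1080, 340, 0]) cube([64, 64, 724]);
translate([260, 775, 0]) cube([64, 64, 724]);
translate([1080, 775, 0]) cube([64, 64, 724]);


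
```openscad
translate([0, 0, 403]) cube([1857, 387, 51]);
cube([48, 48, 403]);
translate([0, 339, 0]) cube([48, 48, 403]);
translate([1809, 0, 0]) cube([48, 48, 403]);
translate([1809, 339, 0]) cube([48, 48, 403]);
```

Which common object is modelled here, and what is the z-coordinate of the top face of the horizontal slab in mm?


A bench. The seat-top height is 454 mm.

A long slab on four corner posts — a bench. The slab sits at z = 403 with thickness 51, so the top is 403 + 51 = 454 mm.


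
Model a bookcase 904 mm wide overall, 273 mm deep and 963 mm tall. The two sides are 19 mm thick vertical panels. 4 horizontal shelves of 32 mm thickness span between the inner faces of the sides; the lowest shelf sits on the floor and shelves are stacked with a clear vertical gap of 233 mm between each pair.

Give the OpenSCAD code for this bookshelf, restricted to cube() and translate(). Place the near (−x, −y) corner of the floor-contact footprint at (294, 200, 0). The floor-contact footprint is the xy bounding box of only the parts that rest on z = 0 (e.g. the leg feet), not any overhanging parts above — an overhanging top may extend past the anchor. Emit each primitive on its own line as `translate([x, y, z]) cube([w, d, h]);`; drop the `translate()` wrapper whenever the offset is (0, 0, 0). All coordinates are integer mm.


translate([294, 200, 0]) cube([19, 273, 963]);
translate([1179, 200, 0]) cube([19, 273, 963]);
translate([313, 200, 0]) cube([866, 273, 32]);
translate([313, 200, 265]) cube([866, 273, 32]);
translate([313, 200, 530]) cube([866, 273, 32]);
translate([313, 200, 795]) cube([866, 273, 32]);


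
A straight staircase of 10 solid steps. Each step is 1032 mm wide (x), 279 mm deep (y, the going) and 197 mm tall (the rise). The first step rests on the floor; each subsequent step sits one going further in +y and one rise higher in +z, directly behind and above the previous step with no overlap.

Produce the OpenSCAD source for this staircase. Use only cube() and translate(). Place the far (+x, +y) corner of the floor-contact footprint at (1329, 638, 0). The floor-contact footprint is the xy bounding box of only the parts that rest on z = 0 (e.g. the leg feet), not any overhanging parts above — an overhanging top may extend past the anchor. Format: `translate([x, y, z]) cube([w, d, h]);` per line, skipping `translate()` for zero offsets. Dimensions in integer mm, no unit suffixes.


translate([297, 359, 0]) cube([1032, 279, 197]);
translate([297, 638, 197]) cube([1032, 279, 197]);
translate([297, 917, 394]) cube([1032, 279, 197]);
translate([297, 1196, 591]) cube([1032, 279, 197]);
translate([297, 1475, 788]) cube([1032, 279, 197]);
translate([297, 1754, 985]) cube([1032, 279, 197]);
translate([297, 2033, 1182]) cube([1032, 279, 197]);
translate([297, 2312, 1379]) cube([1032, 279, 197]);
translate([297, 2591, 1576]) cube([1032, 279, 197]);
translate([297, 2870, 1773]) cube([1032, 279, 197]);


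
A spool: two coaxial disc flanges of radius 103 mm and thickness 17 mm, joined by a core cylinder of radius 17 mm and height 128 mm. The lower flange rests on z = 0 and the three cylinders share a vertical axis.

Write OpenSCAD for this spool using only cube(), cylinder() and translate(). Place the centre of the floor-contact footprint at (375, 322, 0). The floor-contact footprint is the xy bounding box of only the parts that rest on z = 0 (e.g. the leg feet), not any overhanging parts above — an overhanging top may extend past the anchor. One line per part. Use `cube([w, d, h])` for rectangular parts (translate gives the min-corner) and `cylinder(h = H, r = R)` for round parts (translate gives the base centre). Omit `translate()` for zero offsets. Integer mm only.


translate([375, 322, 0]) cylinder(h = 17, r = 103);
translate([375, 322, 17]) cylinder(h = 128, r = 17);
translate([375, 322, 145]) cylinder(h = 17, r = 103);


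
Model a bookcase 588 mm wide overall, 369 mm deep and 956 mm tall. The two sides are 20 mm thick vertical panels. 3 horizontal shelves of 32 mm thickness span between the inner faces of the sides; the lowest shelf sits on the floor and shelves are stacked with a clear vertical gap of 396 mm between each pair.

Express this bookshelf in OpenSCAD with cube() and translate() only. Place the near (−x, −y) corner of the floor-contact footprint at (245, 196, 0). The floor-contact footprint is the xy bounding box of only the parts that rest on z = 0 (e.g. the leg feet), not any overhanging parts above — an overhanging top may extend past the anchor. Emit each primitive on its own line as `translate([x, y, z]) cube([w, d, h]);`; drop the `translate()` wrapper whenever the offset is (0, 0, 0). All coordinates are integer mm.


translate([245, 196, 0]) cube([20, 369, 956]);
translate([813, 196, 0]) cube([20, 369, 956]);
translate([265, 196, 0]) cube([548, 369, 32]);
translate([265, 196, 428]) cube([548, 369, 32]);
translate([265, 196, 856]) cube([548, 369, 32]);


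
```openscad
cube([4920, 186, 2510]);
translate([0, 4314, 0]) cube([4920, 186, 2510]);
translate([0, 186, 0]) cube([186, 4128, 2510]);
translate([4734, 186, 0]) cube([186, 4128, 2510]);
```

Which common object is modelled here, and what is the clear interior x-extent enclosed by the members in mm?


A house (or room) frame. The interior width is 4548 mm.

Four 2510 mm walls enclosing a rectangle with no floor or roof — a room or house frame. Outside width is 4920 mm and wall thickness is 186 mm, so the interior width is 4920 − 2 × 186 = 4548 mm.


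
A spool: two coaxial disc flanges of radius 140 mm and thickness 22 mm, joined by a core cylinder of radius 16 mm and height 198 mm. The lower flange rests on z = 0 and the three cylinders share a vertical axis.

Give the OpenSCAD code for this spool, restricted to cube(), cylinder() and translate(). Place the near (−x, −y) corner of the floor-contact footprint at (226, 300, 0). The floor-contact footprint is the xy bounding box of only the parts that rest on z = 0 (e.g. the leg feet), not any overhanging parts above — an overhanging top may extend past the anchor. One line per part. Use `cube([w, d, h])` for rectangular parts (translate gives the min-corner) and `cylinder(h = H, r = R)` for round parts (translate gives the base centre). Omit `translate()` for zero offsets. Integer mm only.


translate([366, 440, 0]) cylinder(h = 22, r = 140);
translate([366, 440, 22]) cylinder(h = 198, r = 16);
translate([366, 440, 220]) cylinder(h = 22, r = 140);


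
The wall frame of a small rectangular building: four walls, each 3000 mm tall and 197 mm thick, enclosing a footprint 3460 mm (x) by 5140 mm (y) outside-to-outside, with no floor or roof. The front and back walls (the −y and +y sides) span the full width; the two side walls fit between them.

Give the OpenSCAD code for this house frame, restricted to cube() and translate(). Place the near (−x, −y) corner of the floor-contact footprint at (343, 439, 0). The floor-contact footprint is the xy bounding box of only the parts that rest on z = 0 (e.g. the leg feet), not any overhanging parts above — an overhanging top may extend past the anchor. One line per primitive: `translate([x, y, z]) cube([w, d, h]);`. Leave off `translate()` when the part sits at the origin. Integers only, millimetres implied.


translate([343, 439, 0]) cube([3460, 197, 3000]);
translate([343, 5382, 0]) cube([3460, 197, 3000]);
translate([343, 636, 0]) cube([197, 4746, 3000]);
translate([3606, 636, 0]) cube([197, 4746, 3000]);


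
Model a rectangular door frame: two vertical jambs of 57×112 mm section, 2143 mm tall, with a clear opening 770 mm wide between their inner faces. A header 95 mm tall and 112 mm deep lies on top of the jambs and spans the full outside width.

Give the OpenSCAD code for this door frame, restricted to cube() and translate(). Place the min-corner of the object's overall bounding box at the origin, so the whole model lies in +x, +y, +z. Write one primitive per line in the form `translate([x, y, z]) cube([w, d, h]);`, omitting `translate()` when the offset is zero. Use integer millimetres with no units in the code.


cube([57, 112, 2143]);
translate([827, 0, 0]) cube([57, 112, 2143]);
translate([0, 0, 2143]) cube([884, 112, 95]);


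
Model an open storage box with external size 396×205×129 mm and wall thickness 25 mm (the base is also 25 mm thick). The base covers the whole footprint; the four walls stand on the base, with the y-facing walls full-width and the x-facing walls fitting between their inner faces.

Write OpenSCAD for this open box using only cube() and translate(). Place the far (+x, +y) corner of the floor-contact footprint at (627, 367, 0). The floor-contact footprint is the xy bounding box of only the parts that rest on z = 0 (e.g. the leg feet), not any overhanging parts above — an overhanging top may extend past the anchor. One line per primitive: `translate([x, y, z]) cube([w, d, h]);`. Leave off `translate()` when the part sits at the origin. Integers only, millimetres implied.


translate([231, 162, 0]) cube([396, 205, 25]);
translate([231, 162, 25]) cube([396, 25, 104]);
translate([231, 342, 25]) cube([396, 25, 104]);
translate([231, 187, 25]) cube([25, 155, 104]);
translate([602, 187, 25]) cube([25, 155, 104]);


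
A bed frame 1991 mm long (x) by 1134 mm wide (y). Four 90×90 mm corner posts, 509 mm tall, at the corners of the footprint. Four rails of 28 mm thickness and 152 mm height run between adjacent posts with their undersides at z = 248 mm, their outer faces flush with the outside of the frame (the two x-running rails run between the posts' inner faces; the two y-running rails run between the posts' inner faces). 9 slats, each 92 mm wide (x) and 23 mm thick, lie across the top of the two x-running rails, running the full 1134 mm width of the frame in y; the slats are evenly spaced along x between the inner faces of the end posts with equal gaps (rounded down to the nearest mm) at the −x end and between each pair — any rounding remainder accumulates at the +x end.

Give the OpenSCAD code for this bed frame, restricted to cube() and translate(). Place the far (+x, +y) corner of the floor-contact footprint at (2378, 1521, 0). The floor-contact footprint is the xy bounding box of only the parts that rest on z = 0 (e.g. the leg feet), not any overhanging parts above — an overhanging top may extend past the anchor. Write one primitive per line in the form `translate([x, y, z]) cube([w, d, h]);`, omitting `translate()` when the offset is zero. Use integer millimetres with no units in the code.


translate([387, 387, 0]) cube([90, 90, 509]);
translate([387, 1431, 0]) cube([90, 90, 509]);
translate([2288, 387, 0]) cube([90, 90, 509]);
translate([2288, 1431, 0]) cube([90, 90, 509]);
translate([477, 387, 248]) cube([1811, 28, 152]);
translate([477, 1493, 248]) cube([1811, 28, 152]);
translate([387, 477, 248]) cube([28, 954, 152]);
translate([2350, 477, 248]) cube([28, 954, 152]);
translate([575, 387, 400]) cube([92, 1134, 23]);
translate([765, 387, 400]) cube([92, 1134, 23]);
translate([955, 387, 400]) cube([92, 1134, 23]);
translate([1145, 387, 400]) cube([92, 1134, 23]);
translate([1335, 387, 400]) cube([92, 1134, 23]);
translate([1525, 387, 400]) cube([92, 1134, 23]);
translate([1715, 387, 400]) cube([92, 1134, 23]);
translate([1905, 387, 400]) cube([92, 1134, 23]);
translate([2095, 387, 400]) cube([92, 1134, 23]);


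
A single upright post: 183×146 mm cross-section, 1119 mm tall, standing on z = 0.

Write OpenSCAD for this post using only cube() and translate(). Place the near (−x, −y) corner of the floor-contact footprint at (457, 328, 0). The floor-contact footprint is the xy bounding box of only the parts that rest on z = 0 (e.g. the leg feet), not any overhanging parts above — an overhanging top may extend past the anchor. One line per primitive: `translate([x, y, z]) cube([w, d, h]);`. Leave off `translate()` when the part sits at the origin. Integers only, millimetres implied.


translate([457, 328, 0]) cube([183, 146, 1119]);


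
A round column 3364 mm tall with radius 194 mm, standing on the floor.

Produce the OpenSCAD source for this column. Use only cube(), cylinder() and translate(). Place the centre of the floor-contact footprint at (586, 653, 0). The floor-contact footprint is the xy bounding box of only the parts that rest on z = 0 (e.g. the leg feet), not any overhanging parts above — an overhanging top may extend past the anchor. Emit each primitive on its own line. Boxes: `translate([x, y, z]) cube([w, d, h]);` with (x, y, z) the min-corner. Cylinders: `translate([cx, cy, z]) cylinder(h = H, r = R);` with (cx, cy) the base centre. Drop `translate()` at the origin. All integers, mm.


translate([586, 653, 0]) cylinder(h = 3364, r = 194);


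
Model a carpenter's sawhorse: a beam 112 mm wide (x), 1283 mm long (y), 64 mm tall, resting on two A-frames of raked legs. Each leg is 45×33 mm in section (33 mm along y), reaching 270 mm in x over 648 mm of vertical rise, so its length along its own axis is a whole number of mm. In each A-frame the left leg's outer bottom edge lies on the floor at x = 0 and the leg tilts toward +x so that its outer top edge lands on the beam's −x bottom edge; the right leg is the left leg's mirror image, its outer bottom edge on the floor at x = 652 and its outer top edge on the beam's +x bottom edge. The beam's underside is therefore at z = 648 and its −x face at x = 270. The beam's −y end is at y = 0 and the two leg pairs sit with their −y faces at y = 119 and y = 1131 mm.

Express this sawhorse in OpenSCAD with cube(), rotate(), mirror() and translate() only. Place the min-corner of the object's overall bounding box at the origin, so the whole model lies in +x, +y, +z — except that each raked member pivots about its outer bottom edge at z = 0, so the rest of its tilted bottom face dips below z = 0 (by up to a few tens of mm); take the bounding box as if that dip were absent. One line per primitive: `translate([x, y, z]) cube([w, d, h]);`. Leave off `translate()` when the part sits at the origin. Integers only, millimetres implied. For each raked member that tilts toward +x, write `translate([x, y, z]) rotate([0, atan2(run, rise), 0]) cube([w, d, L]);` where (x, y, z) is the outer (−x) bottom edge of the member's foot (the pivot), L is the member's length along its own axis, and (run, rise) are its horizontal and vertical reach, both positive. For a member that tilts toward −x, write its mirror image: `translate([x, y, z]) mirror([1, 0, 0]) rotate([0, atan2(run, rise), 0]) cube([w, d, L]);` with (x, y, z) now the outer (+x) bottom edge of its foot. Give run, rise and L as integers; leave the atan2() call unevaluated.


translate([270, 0, 648]) cube([112, 1283, 64]);
translate([0, 119, 0]) rotate([0, atan2(270, 648), 0]) cube([45, 33, 702]);
translate([652, 119, 0]) mirror([1, 0, 0]) rotate([0, atan2(270, 648), 0]) cube([45, 33, 702]);
translate([0, 1131, 0]) rotate([0, atan2(270, 648), 0]) cube([45, 33, 702]);
translate([652, 1131, 0]) mirror([1, 0, 0]) rotate([0, atan2(270, 648), 0]) cube([45, 33, 702]);


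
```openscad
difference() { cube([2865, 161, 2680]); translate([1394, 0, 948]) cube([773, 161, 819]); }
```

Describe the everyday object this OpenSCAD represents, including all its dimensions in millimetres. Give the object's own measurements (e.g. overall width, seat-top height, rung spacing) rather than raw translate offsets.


A wall 2865 mm long (x), 161 mm thick (y), 2680 mm tall, with a rectangular window opening cut through it. The opening is 773 mm wide and 819 mm tall; its sill is at z = 948 mm and its near (−x) edge is 1394 mm from the wall's −x end. The opening passes through the full wall thickness.


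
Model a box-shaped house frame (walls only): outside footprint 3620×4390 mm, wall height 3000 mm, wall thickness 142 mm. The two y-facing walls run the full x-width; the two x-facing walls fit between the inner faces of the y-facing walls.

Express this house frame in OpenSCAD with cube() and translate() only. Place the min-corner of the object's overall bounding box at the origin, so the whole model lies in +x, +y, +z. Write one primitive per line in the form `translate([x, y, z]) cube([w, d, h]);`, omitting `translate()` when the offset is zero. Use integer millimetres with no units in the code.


cube([3620, 142, 3000]);
translate([0, 4248, 0]) cube([3620, 142, 3000]);
translate([0, 142, 0]) cube([142, 4106, 3000]);
translate([3478, 142, 0]) cube([142, 4106, 3000]);


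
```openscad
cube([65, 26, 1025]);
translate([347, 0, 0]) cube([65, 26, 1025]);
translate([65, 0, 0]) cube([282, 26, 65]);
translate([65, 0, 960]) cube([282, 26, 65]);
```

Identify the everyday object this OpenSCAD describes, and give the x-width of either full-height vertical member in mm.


A picture frame. The border width is 65 mm.

Four thin pieces enclosing a rectangular opening — a picture frame. The two full-height stiles are 1025 mm tall; the top rail sits at z = 960 and is 65 mm tall, so the border above the opening is 1025 − 960 = 65 mm, matching the stile x-width.


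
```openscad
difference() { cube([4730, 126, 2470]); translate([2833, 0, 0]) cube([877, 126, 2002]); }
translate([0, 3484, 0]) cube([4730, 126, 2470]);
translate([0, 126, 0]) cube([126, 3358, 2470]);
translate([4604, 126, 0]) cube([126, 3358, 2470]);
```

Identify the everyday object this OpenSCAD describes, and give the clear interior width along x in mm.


A single room. The interior width is 4478 mm.

Four walls enclosing a rectangle with a door in the front wall — a room. Outside width 4730 minus two 126 mm walls gives 4478 mm.


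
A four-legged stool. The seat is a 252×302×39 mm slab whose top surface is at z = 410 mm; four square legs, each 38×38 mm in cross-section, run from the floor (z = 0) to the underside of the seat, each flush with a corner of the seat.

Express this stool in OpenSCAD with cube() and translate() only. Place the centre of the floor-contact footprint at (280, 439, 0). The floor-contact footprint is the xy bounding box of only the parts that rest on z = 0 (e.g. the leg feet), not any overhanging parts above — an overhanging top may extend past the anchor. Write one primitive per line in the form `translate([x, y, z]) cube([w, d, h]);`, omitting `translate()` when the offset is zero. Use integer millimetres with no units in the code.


// leg_h = 410 - 39 = 371
translate([154, 288, 371]) cube([252, 302, 39]);
translate([154, 288, 0]) cube([38, 38, 371]);
translate([368, 288, 0]) cube([38, 38, 371]);
translate([154, 552, 0]) cube([38, 38, 371]);
translate([368, 552, 0]) cube([38, 38, 371]);


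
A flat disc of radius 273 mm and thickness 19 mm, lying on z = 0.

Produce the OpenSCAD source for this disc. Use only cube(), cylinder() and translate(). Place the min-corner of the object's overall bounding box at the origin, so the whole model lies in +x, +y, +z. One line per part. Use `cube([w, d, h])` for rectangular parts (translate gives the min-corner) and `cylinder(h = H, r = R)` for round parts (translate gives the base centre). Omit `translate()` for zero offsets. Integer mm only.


translate([273, 273, 0]) cylinder(h = 19, r = 273);


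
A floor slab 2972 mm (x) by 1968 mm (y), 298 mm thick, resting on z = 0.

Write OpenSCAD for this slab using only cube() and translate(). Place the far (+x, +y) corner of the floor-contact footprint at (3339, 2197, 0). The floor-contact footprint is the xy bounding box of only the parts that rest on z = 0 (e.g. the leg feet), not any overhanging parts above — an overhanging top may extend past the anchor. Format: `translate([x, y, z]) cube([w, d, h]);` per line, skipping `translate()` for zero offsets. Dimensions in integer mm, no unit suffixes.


translate([367, 229, 0]) cube([2972, 1968, 298]);


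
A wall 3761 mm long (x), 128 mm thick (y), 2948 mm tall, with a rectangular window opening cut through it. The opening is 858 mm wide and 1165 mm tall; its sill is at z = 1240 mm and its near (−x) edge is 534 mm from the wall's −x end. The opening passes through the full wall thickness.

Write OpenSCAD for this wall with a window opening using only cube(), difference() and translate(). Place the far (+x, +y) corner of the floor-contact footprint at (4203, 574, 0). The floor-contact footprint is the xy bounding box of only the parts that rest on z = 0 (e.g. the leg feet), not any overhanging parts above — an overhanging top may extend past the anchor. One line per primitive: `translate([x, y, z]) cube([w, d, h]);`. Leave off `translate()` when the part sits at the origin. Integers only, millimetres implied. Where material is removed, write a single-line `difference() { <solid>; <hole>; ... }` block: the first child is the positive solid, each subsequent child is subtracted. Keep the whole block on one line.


difference() { translate([442, 446, 0]) cube([3761, 128, 2948]); translate([976, 446, 1240]) cube([858, 128, 1165]); }


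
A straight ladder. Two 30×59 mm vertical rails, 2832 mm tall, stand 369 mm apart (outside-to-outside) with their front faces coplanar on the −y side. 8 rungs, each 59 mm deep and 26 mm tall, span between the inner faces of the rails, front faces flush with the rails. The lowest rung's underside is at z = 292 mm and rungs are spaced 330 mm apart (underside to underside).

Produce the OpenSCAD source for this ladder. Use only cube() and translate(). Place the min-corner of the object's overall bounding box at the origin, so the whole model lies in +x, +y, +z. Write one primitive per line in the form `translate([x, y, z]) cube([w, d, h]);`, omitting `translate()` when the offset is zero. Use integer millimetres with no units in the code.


cube([30, 59, 2832]);
translate([339, 0, 0]) cube([30, 59, 2832]);
translate([30, 0, 292]) cube([309, 59, 26]);
translate([30, 0, 622]) cube([309, 59, 26]);
translate([30, 0, 952]) cube([309, 59, 26]);
translate([30, 0, 1282]) cube([309, 59, 26]);
translate([30, 0, 1612]) cube([309, 59, 26]);
translate([30, 0, 1942]) cube([309, 59, 26]);
translate([30, 0, 2272]) cube([309, 59, 26]);
translate([30, 0, 2602]) cube([309, 59, 26]);


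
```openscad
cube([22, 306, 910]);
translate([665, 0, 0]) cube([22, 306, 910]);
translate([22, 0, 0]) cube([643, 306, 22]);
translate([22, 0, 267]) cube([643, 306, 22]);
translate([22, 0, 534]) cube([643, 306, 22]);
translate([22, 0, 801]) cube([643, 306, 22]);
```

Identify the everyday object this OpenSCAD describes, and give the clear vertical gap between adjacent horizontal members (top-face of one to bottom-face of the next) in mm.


A bookshelf. The clear shelf gap is 245 mm.

Two tall side panels with 4 horizontal boards between them — a bookshelf. The first two shelf undersides are at z = 0 and z = 267; with shelf thickness 22, the clear gap is 267 − 0 − 22 = 245 mm.


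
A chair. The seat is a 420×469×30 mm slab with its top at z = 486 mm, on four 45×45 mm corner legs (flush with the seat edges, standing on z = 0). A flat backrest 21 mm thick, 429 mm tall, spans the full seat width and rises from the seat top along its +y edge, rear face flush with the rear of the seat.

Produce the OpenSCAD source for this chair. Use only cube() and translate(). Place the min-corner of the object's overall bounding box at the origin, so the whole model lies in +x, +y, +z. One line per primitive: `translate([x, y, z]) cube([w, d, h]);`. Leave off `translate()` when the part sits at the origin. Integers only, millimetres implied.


translate([0, 0, 456]) cube([420, 469, 30]);
cube([45, 45, 456]);
translate([375, 0, 0]) cube([45, 45, 456]);
translate([0, 424, 0]) cube([45, 45, 456]);
translate([375, 424, 0]) cube([45, 45, 456]);
translate([0, 448, 486]) cube([420, 21, 429]);


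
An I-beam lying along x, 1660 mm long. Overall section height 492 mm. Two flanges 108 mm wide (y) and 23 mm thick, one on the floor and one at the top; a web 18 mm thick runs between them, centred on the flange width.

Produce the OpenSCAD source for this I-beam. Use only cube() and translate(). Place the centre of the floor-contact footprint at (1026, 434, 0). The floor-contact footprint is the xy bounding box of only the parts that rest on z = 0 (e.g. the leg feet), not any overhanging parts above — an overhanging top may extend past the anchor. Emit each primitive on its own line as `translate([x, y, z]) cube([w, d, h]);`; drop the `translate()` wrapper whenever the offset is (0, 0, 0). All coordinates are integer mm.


translate([196, 380, 0]) cube([1660, 108, 23]);
translate([196, 425, 23]) cube([1660, 18, 446]);
translate([196, 380, 469]) cube([1660, 108, 23]);


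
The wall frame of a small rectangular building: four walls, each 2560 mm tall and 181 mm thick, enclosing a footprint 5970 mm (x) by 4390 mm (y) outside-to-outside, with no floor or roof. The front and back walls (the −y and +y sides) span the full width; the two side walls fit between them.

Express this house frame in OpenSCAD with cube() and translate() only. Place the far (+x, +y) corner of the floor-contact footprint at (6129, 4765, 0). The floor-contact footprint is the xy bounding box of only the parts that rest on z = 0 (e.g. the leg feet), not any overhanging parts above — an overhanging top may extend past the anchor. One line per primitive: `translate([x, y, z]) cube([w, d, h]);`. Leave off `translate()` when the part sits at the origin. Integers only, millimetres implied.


translate([159, 375, 0]) cube([5970, 181, 2560]);
translate([159, 4584, 0]) cube([5970, 181, 2560]);
translate([159, 556, 0]) cube([181, 4028, 2560]);
translate([5948, 556, 0]) cube([181, 4028, 2560]);


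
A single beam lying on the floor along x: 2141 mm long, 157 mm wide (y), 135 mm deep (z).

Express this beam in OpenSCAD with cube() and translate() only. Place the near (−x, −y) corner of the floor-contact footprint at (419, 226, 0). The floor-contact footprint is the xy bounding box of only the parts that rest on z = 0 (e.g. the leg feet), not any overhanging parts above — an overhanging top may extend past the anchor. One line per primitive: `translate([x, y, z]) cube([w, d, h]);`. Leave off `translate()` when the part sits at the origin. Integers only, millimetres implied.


translate([419, 226, 0]) cube([2141, 157, 135]);


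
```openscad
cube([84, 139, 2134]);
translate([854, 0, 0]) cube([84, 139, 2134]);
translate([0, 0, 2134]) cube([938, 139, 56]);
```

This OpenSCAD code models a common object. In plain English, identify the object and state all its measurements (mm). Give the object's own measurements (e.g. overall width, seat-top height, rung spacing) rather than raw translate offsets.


A door frame. The clear opening is 770 mm wide and 2134 mm high. Two 84 mm wide jambs, 139 mm deep, stand either side of the opening from the floor to the top of the opening. A 56 mm thick head sits across the top of both jambs, spanning the full outside width of the frame.


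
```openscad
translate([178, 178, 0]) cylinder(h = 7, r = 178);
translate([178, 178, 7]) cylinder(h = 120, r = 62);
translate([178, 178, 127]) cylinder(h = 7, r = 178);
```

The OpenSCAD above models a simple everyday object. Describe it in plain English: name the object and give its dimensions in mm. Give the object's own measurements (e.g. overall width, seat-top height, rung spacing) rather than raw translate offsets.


A spool: two coaxial disc flanges of radius 178 mm and thickness 7 mm, joined by a core cylinder of radius 62 mm and height 120 mm. The lower flange rests on z = 0 and the three cylinders share a vertical axis.


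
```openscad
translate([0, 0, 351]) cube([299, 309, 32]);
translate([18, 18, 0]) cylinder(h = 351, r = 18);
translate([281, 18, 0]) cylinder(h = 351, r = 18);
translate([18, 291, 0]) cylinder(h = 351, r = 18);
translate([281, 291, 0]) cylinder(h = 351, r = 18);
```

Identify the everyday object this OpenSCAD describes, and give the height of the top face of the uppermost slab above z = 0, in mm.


A stool. The seat height is 383 mm.

A 299×309×32 slab at z = 351 on four corner cylinders — a stool. The seat top is 351 + 32 = 383 mm.


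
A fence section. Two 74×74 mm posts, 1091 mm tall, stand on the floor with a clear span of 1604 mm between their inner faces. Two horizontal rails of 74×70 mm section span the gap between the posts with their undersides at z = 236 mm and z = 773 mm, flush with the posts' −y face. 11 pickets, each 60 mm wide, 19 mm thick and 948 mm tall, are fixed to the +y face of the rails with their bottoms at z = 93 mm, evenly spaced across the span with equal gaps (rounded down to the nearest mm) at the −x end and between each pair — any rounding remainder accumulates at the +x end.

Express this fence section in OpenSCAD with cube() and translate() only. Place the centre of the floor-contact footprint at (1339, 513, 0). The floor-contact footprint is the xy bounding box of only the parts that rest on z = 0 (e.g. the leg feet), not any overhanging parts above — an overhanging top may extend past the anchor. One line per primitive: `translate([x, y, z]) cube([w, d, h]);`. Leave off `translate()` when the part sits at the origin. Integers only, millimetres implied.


translate([463, 476, 0]) cube([74, 74, 1091]);
translate([2141, 476, 0]) cube([74, 74, 1091]);
translate([537, 476, 236]) cube([1604, 74, 70]);
translate([537, 476, 773]) cube([1604, 74, 70]);
translate([615, 550, 93]) cube([60, 19, 948]);
translate([753, 550, 93]) cube([60, 19, 948]);
translate([891, 550, 93]) cube([60, 19, 948]);
translate([1029, 550, 93]) cube([60, 19, 948]);
translate([1167, 550, 93]) cube([60, 19, 948]);
translate([1305, 550, 93]) cube([60, 19, 948]);
translate([1443, 550, 93]) cube([60, 19, 948]);
translate([1581, 550, 93]) cube([60, 19, 948]);
translate([1719, 550, 93]) cube([60, 19, 948]);
translate([1857, 550, 93]) cube([60, 19, 948]);
translate([1995, 550, 93]) cube([60, 19, 948]);
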